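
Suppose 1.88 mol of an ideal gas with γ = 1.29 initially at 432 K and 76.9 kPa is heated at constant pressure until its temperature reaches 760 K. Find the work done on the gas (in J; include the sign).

-5130 J

V₁ = nRT₁/P₁ = 1.88×8.314×432/76.9 = 87.8 L.
Isobaric: P stays 76.9 kPa; V/T = const ⇒ T₂ = 760 K, V₂ = 154 L.
W = PΔV = 76.9×(154−87.8) kPa·L = 5130 J.
Work done on the gas = −W_by = -5130 J.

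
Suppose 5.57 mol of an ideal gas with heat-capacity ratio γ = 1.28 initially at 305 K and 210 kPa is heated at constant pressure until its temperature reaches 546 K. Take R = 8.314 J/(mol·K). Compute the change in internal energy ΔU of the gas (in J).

39900 J

V₁ = nRT₁/P₁ = 5.57×8.314×305/210 = 67.3 L.
Isobaric: P stays 210 kPa; V/T = const ⇒ T₂ = 546 K, V₂ = 120 L.
For an ideal gas ΔU = nCvΔT with Cv = R/(γ−1) = 29.7 J/(mol·K).
ΔU = 5.57×29.7×(546−305) = 39900 J.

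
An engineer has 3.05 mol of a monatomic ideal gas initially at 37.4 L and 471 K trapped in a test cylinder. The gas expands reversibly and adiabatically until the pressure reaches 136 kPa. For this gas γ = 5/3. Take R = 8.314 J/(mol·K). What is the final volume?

P₁ = nRT₁/V₁ = 3.05×8.314×471/37.4 = 319 kPa.
Adiabatic: T₂/T₁ = (P₂/P₁)^((γ−1)/γ) ⇒ T₂ = 471×(0.426)^0.400 = 335 K; V₂ = 62.4 L.

62.4 L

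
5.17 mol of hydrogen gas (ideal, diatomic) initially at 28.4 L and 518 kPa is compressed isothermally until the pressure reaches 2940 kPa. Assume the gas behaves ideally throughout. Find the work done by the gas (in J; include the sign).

-25500 J

T₁ = P₁V₁/(nR) = 518×28.4/(5.17×8.314) = 342 K.
Isothermal: T stays 342 K; PV = const ⇒ V₂ = 5.00 L, P₂ = 2940 kPa.
W = nRT ln(V₂/V₁) = 5.17×8.314×342×ln(0.176) = -25500 J.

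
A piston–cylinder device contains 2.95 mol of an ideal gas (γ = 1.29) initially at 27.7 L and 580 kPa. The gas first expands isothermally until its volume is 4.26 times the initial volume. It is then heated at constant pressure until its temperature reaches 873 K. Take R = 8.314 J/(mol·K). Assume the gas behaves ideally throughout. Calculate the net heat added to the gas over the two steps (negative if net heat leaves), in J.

T₁ = P₁V₁/(nR) = 580×27.7/(2.95×8.314) = 655 K.
Step 1 — Isothermal: T stays 655 K; PV = const ⇒ V₂ = 118 L, P₂ = 136 kPa.
ΔU = 0 (ideal gas, T constant).
W = nRT ln(V₂/V₁) = 2.95×8.314×655×ln(4.26) = 23300 J.
Q = ΔU + W = 23300 J.
State after step 1: P = 136 kPa, V = 118 L, T = 655 K.
Step 2 — Isobaric: P stays 136 kPa; V/T = const ⇒ T₂ = 873 K, V₂ = 157 L.
W = PΔV = 136×(157−118) kPa·L = 5350 J.
ΔU = nCvΔT = 2.95×28.7×(873−655) = 18400 J.
Q = ΔU + W = nCpΔT = 23800 J.
Net over both steps: W = 28600 J, Q = 47100 J, ΔU = 18400 J.

47100 J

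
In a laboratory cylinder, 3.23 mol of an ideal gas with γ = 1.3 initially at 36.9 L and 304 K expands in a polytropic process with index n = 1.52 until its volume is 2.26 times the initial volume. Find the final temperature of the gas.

P₁ = nRT₁/V₁ = 3.23×8.314×304/36.9 = 221 kPa.
Polytropic n=1.52: T₂ = T₁(V₁/V₂)^(n−1) = 304×(0.442)^0.52 = 199 K; P₂ = P₁(V₁/V₂)^n = 64.1 kPa.

199 K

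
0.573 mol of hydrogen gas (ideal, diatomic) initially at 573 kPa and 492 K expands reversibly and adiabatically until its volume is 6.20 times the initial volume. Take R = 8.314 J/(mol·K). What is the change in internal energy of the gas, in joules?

-3040 J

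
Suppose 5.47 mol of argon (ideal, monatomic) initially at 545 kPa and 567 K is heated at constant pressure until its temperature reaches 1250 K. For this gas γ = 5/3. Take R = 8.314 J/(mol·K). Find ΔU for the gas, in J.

V₁ = nRT₁/P₁ = 5.47×8.314×567/545 = 47.3 L.
Isobaric: P stays 545 kPa; V/T = const ⇒ T₂ = 1250 K, V₂ = 104 L.
For an ideal gas ΔU = nCvΔT with Cv = (3/2)R = 12.5 J/(mol·K).
ΔU = 5.47×12.5×(1250−567) = 46600 J.

46600 J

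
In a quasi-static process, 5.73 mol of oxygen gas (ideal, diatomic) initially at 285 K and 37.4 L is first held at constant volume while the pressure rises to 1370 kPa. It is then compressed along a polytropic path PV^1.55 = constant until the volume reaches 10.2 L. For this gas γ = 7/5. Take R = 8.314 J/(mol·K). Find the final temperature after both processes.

P₁ = nRT₁/V₁ = 5.73×8.314×285/37.4 = 363 kPa.
Step 1 — Isochoric: V stays 37.4 L; P/T = const ⇒ T₂ = 1080 K, P₂ = 1370 kPa.
W = 0 (no volume change).
ΔU = nCvΔT = 5.73×20.8×(1080−285) = 94200 J.
Q = ΔU = 94200 J.
State after step 1: P = 1370 kPa, V = 37.4 L, T = 1080 K.
Step 2 — Polytropic n=1.55: T₂ = T₁(V₁/V₂)^(n−1) = 1080×(3.67)^0.55 = 2200 K; P₂ = P₁(V₁/V₂)^n = 10300 kPa.
W = (P₁V₁−P₂V₂)/(n−1) = (1370×37.4−10300×10.2)/0.55 = -97200 J.
ΔU = nCvΔT = 5.73×20.8×(2200−1080) = 134000 J.
Q = ΔU + W = 36500 J.
Net over both steps: W = -97200 J, Q = 131000 J, ΔU = 228000 J.

2200 K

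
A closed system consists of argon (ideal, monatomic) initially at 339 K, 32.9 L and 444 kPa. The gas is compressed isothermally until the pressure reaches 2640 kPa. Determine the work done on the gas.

26000 J

n = P₁V₁/(RT₁) = 444×32.9/(8.314×339) = 5.18 mol.
Isothermal: T stays 339 K; PV = const ⇒ V₂ = 5.53 L, P₂ = 2640 kPa.
W = nRT ln(V₂/V₁) = 5.18×8.314×339×ln(0.168) = -26000 J.
Work done on the gas = −W_by = 26000 J.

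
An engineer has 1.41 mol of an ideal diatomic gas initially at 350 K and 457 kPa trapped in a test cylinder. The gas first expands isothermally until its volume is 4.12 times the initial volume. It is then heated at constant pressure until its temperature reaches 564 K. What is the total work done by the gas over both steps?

8320 J

V₁ = nRT₁/P₁ = 1.41×8.314×350/457 = 8.98 L.
Step 1 — Isothermal: T stays 350 K; PV = const ⇒ V₂ = 37.0 L, P₂ = 111 kPa.
ΔU = 0 (ideal gas, T constant).
W = nRT ln(V₂/V₁) = 1.41×8.314×350×ln(4.12) = 5810 J.
Q = ΔU + W = 5810 J.
State after step 1: P = 111 kPa, V = 37.0 L, T = 350 K.
Step 2 — Isobaric: P stays 111 kPa; V/T = const ⇒ T₂ = 564 K, V₂ = 59.6 L.
W = PΔV = 111×(59.6−37.0) kPa·L = 2510 J.
ΔU = nCvΔT = 1.41×20.8×(564−350) = 6270 J.
Q = ΔU + W = nCpΔT = 8780 J.
Net over both steps: W = 8320 J, Q = 14600 J, ΔU = 6270 J.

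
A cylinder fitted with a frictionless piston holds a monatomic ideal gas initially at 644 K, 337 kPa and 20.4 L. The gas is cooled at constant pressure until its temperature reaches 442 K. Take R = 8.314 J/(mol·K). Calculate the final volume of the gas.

14.0 L

Isobaric: P stays 337 kPa; V/T = const ⇒ T₂ = 442 K, V₂ = 14.0 L.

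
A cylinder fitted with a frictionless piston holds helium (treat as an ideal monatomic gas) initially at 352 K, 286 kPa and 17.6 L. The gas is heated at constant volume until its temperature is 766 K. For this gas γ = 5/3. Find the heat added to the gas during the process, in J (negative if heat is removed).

8880 J

n = P₁V₁/(RT₁) = 286×17.6/(8.314×352) = 1.72 mol.
Isochoric: V stays 17.6 L; P/T = const ⇒ T₂ = 766 K, P₂ = 622 kPa.
W = 0 (no volume change).
ΔU = nCvΔT = 1.72×12.5×(766−352) = 8880 J.
Q = ΔU = 8880 J.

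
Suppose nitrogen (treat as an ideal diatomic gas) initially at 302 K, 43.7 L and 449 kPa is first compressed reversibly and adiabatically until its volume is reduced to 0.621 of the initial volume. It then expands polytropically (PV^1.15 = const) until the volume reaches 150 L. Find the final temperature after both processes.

283 K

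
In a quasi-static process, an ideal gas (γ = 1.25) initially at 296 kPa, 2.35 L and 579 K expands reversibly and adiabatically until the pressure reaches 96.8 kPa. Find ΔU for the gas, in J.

-557 J

n = P₁V₁/(RT₁) = 296×2.35/(8.314×579) = 0.145 mol.
Adiabatic: T₂/T₁ = (P₂/P₁)^((γ−1)/γ) ⇒ T₂ = 579×(0.327)^0.200 = 463 K; V₂ = 5.75 L.
For an ideal gas ΔU = nCvΔT with Cv = R/(γ−1) = 33.3 J/(mol·K).
ΔU = 0.145×33.3×(463−579) = -557 J.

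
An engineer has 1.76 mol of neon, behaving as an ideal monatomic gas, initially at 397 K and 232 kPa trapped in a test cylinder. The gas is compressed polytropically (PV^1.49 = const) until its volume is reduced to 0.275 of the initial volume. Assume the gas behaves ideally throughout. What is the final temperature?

V₁ = nRT₁/P₁ = 1.76×8.314×397/232 = 25.0 L.
Polytropic n=1.49: T₂ = T₁(V₁/V₂)^(n−1) = 397×(3.64)^0.49 = 747 K; P₂ = P₁(V₁/V₂)^n = 1590 kPa.

747 K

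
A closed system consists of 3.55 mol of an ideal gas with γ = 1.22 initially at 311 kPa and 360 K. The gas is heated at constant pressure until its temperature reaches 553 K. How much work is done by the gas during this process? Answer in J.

5700 J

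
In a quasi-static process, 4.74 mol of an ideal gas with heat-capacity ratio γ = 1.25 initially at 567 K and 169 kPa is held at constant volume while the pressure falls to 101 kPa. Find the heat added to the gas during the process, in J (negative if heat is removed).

V₁ = nRT₁/P₁ = 4.74×8.314×567/169 = 132 L.
Isochoric: V stays 132 L; P/T = const ⇒ T₂ = 339 K, P₂ = 101 kPa.
W = 0 (no volume change).
ΔU = nCvΔT = 4.74×33.3×(339−567) = -36000 J.
Q = ΔU = -36000 J.

-36000 J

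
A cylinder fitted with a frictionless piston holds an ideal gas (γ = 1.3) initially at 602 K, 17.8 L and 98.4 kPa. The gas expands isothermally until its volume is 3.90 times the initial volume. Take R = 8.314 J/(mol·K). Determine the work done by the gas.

2380 J

n = P₁V₁/(RT₁) = 98.4×17.8/(8.314×602) = 0.350 mol.
Isothermal: T stays 602 K; PV = const ⇒ V₂ = 69.4 L, P₂ = 25.2 kPa.
W = nRT ln(V₂/V₁) = 0.350×8.314×602×ln(3.90) = 2380 J.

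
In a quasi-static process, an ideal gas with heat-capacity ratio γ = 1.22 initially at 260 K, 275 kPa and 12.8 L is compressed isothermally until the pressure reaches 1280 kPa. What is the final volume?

2.75 L

Isothermal: T stays 260 K; PV = const ⇒ V₂ = 2.75 L, P₂ = 1280 kPa.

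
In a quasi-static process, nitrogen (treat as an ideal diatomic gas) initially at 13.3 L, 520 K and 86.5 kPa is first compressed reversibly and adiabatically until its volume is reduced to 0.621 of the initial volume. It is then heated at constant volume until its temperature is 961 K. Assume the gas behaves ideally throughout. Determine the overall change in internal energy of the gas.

n = P₁V₁/(RT₁) = 86.5×13.3/(8.314×520) = 0.266 mol.
Step 1 — Adiabatic: TV^(γ−1) = const ⇒ T₂ = 520×(1.61)^0.400 = 629 K; PV^γ = const ⇒ P₂ = 169 kPa.
ΔU = nCvΔT = 0.266×20.8×(629−520) = 604 J.
Q = 0 for an adiabatic process, so W = −ΔU = -604 J.
State after step 1: P = 169 kPa, V = 8.26 L, T = 629 K.
Step 2 — Isochoric: V stays 8.26 L; P/T = const ⇒ T₂ = 961 K, P₂ = 257 kPa.
W = 0 (no volume change).
ΔU = nCvΔT = 0.266×20.8×(961−629) = 1840 J.
Q = ΔU = 1840 J.
Net over both steps: W = -604 J, Q = 1840 J, ΔU = 2440 J.

2440 J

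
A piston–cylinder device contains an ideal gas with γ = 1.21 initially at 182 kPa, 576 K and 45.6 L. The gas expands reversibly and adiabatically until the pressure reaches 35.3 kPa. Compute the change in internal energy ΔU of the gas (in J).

n = P₁V₁/(RT₁) = 182×45.6/(8.314×576) = 1.73 mol.
Adiabatic: T₂/T₁ = (P₂/P₁)^((γ−1)/γ) ⇒ T₂ = 576×(0.194)^0.174 = 433 K; V₂ = 177 L.
For an ideal gas ΔU = nCvΔT with Cv = R/(γ−1) = 39.6 J/(mol·K).
ΔU = 1.73×39.6×(433−576) = -9790 J.

-9790 J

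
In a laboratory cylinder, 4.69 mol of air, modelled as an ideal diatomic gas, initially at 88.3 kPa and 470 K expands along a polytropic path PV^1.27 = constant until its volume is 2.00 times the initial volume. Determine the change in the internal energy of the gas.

-7820 J

V₁ = nRT₁/P₁ = 4.69×8.314×470/88.3 = 208 L.
Polytropic n=1.27: T₂ = T₁(V₁/V₂)^(n−1) = 470×(0.500)^0.27 = 390 K; P₂ = P₁(V₁/V₂)^n = 36.6 kPa.
For an ideal gas ΔU = nCvΔT with Cv = (5/2)R = 20.8 J/(mol·K).
ΔU = 4.69×20.8×(390−470) = -7820 J.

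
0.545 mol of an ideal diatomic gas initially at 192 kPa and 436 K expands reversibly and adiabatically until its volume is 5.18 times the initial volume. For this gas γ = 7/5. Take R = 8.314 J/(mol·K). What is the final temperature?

226 K

V₁ = nRT₁/P₁ = 0.545×8.314×436/192 = 10.3 L.
Adiabatic: TV^(γ−1) = const ⇒ T₂ = 436×(0.193)^0.400 = 226 K; PV^γ = const ⇒ P₂ = 19.2 kPa.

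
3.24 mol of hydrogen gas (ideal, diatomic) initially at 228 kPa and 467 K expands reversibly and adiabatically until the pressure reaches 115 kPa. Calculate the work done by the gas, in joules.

5590 J

V₁ = nRT₁/P₁ = 3.24×8.314×467/228 = 55.2 L.
Adiabatic: T₂/T₁ = (P₂/P₁)^((γ−1)/γ) ⇒ T₂ = 467×(0.504)^0.286 = 384 K; V₂ = 90.0 L.
ΔU = nCvΔT = 3.24×20.8×(384−467) = -5590 J.
Q = 0 for an adiabatic process, so W = −ΔU = 5590 J.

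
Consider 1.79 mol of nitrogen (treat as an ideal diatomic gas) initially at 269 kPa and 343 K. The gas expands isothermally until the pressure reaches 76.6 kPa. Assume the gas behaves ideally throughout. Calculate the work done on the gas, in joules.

-6410 J

V₁ = nRT₁/P₁ = 1.79×8.314×343/269 = 19.0 L.
Isothermal: T stays 343 K; PV = const ⇒ V₂ = 66.6 L, P₂ = 76.6 kPa.
W = nRT ln(V₂/V₁) = 1.79×8.314×343×ln(3.51) = 6410 J.
Work done on the gas = −W_by = -6410 J.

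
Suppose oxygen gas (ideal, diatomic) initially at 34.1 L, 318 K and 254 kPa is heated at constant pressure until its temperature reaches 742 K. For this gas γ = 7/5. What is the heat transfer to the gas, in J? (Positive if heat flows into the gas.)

40400 J

n = P₁V₁/(RT₁) = 254×34.1/(8.314×318) = 3.28 mol.
Isobaric: P stays 254 kPa; V/T = const ⇒ T₂ = 742 K, V₂ = 79.6 L.
W = PΔV = 254×(79.6−34.1) kPa·L = 11500 J.
ΔU = nCvΔT = 3.28×20.8×(742−318) = 28900 J.
Q = ΔU + W = nCpΔT = 40400 J.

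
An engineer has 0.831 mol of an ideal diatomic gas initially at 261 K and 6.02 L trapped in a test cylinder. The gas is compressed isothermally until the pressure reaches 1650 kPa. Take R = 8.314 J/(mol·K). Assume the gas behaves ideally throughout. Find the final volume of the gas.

1.09 L

P₁ = nRT₁/V₁ = 0.831×8.314×261/6.02 = 300 kPa.
Isothermal: T stays 261 K; PV = const ⇒ V₂ = 1.09 L, P₂ = 1650 kPa.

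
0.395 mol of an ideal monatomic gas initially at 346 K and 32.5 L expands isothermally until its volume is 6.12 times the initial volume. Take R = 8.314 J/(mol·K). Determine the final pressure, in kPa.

5.71 kPa

P₁ = nRT₁/V₁ = 0.395×8.314×346/32.5 = 35.0 kPa.
Isothermal: T stays 346 K; PV = const ⇒ V₂ = 199 L, P₂ = 5.71 kPa.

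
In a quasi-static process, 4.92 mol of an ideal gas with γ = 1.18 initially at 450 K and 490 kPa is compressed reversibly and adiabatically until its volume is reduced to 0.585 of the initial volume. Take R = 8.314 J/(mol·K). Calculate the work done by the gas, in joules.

V₁ = nRT₁/P₁ = 4.92×8.314×450/490 = 37.6 L.
Adiabatic: TV^(γ−1) = const ⇒ T₂ = 450×(1.71)^0.180 = 496 K; PV^γ = const ⇒ P₂ = 922 kPa.
ΔU = nCvΔT = 4.92×46.2×(496−450) = 10400 J.
Q = 0 for an adiabatic process, so W = −ΔU = -10400 J.

-10400 J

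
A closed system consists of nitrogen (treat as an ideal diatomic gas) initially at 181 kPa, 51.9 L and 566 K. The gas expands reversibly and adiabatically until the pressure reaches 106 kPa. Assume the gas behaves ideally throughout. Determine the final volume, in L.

Adiabatic: T₂/T₁ = (P₂/P₁)^((γ−1)/γ) ⇒ T₂ = 566×(0.586)^0.286 = 486 K; V₂ = 76.1 L.

76.1 L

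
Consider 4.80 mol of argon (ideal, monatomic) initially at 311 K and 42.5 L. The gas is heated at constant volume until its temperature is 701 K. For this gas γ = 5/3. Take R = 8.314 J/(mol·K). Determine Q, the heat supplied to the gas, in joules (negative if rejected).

23300 J

P₁ = nRT₁/V₁ = 4.80×8.314×311/42.5 = 292 kPa.
Isochoric: V stays 42.5 L; P/T = const ⇒ T₂ = 701 K, P₂ = 658 kPa.
W = 0 (no volume change).
ΔU = nCvΔT = 4.80×12.5×(701−311) = 23300 J.
Q = ΔU = 23300 J.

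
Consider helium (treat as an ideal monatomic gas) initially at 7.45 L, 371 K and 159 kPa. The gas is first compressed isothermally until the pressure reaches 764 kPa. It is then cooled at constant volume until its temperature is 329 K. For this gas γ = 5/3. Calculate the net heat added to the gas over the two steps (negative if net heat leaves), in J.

-2060 J

n = P₁V₁/(RT₁) = 159×7.45/(8.314×371) = 0.384 mol.
Step 1 — Isothermal: T stays 371 K; PV = const ⇒ V₂ = 1.55 L, P₂ = 764 kPa.
ΔU = 0 (ideal gas, T constant).
W = nRT ln(V₂/V₁) = 0.384×8.314×371×ln(0.208) = -1860 J.
Q = ΔU + W = -1860 J.
State after step 1: P = 764 kPa, V = 1.55 L, T = 371 K.
Step 2 — Isochoric: V stays 1.55 L; P/T = const ⇒ T₂ = 329 K, P₂ = 678 kPa.
W = 0 (no volume change).
ΔU = nCvΔT = 0.384×12.5×(329−371) = -201 J.
Q = ΔU = -201 J.
Net over both steps: W = -1860 J, Q = -2060 J, ΔU = -201 J.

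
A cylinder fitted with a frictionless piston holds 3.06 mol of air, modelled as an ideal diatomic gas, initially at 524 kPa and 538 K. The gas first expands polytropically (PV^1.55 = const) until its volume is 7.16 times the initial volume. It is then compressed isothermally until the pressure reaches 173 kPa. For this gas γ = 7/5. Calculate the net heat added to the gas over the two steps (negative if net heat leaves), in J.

-15200 J

V₁ = nRT₁/P₁ = 3.06×8.314×538/524 = 26.1 L.
Step 1 — Polytropic n=1.55: T₂ = T₁(V₁/V₂)^(n−1) = 538×(0.140)^0.55 = 182 K; P₂ = P₁(V₁/V₂)^n = 24.8 kPa.
W = (P₁V₁−P₂V₂)/(n−1) = (524×26.1−24.8×187)/0.55 = 16500 J.
ΔU = nCvΔT = 3.06×20.8×(182−538) = -22600 J.
Q = ΔU + W = -6170 J.
State after step 1: P = 24.8 kPa, V = 187 L, T = 182 K.
Step 2 — Isothermal: T stays 182 K; PV = const ⇒ V₂ = 26.8 L, P₂ = 173 kPa.
ΔU = 0 (ideal gas, T constant).
W = nRT ln(V₂/V₁) = 3.06×8.314×182×ln(0.143) = -9010 J.
Q = ΔU + W = -9010 J.
Net over both steps: W = 7450 J, Q = -15200 J, ΔU = -22600 J.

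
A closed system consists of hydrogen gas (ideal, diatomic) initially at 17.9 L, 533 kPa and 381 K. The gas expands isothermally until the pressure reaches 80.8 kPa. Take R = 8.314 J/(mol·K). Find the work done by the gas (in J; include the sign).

n = P₁V₁/(RT₁) = 533×17.9/(8.314×381) = 3.01 mol.
Isothermal: T stays 381 K; PV = const ⇒ V₂ = 118 L, P₂ = 80.8 kPa.
W = nRT ln(V₂/V₁) = 3.01×8.314×381×ln(6.60) = 18000 J.

18000 J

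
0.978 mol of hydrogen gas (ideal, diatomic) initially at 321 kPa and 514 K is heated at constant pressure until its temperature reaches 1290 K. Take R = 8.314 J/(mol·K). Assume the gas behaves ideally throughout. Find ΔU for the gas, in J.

V₁ = nRT₁/P₁ = 0.978×8.314×514/321 = 13.0 L.
Isobaric: P stays 321 kPa; V/T = const ⇒ T₂ = 1290 K, V₂ = 32.7 L.
For an ideal gas ΔU = nCvΔT with Cv = (5/2)R = 20.8 J/(mol·K).
ΔU = 0.978×20.8×(1290−514) = 15800 J.

15800 J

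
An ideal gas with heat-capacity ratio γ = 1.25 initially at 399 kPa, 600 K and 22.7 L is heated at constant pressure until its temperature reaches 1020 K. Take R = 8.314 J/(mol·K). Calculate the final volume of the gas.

38.6 L

Isobaric: P stays 399 kPa; V/T = const ⇒ T₂ = 1020 K, V₂ = 38.6 L.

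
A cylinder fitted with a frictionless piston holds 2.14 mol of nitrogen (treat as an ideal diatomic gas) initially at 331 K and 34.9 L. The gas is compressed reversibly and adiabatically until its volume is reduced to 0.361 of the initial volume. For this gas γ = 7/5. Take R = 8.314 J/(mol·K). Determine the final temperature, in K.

P₁ = nRT₁/V₁ = 2.14×8.314×331/34.9 = 169 kPa.
Adiabatic: TV^(γ−1) = const ⇒ T₂ = 331×(2.77)^0.400 = 498 K; PV^γ = const ⇒ P₂ = 703 kPa.

498 K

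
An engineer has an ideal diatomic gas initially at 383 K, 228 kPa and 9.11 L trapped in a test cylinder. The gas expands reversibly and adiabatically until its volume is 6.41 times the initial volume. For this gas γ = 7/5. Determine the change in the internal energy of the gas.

n = P₁V₁/(RT₁) = 228×9.11/(8.314×383) = 0.652 mol.
Adiabatic: TV^(γ−1) = const ⇒ T₂ = 383×(0.156)^0.400 = 182 K; PV^γ = const ⇒ P₂ = 16.9 kPa.
For an ideal gas ΔU = nCvΔT with Cv = (5/2)R = 20.8 J/(mol·K).
ΔU = 0.652×20.8×(182−383) = -2720 J.

-2720 J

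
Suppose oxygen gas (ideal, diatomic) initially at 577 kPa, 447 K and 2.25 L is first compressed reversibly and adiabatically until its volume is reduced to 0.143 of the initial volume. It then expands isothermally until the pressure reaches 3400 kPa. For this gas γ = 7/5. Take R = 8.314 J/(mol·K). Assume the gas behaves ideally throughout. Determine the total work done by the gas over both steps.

n = P₁V₁/(RT₁) = 577×2.25/(8.314×447) = 0.349 mol.
Step 1 — Adiabatic: TV^(γ−1) = const ⇒ T₂ = 447×(6.99)^0.400 = 973 K; PV^γ = const ⇒ P₂ = 8780 kPa.
ΔU = nCvΔT = 0.349×20.8×(973−447) = 3820 J.
Q = 0 for an adiabatic process, so W = −ΔU = -3820 J.
State after step 1: P = 8780 kPa, V = 0.322 L, T = 973 K.
Step 2 — Isothermal: T stays 973 K; PV = const ⇒ V₂ = 0.831 L, P₂ = 3400 kPa.
ΔU = 0 (ideal gas, T constant).
W = nRT ln(V₂/V₁) = 0.349×8.314×973×ln(2.58) = 2680 J.
Q = ΔU + W = 2680 J.
Net over both steps: W = -1140 J, Q = 2680 J, ΔU = 3820 J.

-1140 J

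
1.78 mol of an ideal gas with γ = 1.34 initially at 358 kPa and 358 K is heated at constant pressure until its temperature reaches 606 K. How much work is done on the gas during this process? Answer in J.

V₁ = nRT₁/P₁ = 1.78×8.314×358/358 = 14.8 L.
Isobaric: P stays 358 kPa; V/T = const ⇒ T₂ = 606 K, V₂ = 25.1 L.
W = PΔV = 358×(25.1−14.8) kPa·L = 3670 J.
Work done on the gas = −W_by = -3670 J.

-3670 J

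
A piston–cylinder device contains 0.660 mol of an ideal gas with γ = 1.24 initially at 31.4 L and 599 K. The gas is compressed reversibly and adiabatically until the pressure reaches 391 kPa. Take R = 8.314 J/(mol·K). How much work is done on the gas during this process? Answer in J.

3980 J

P₁ = nRT₁/V₁ = 0.660×8.314×599/31.4 = 105 kPa.
Adiabatic: T₂/T₁ = (P₂/P₁)^((γ−1)/γ) ⇒ T₂ = 599×(3.74)^0.194 = 773 K; V₂ = 10.8 L.
ΔU = nCvΔT = 0.660×34.6×(773−599) = 3980 J.
Q = 0 for an adiabatic process, so W = −ΔU = -3980 J.
Work done on the gas = −W_by = 3980 J.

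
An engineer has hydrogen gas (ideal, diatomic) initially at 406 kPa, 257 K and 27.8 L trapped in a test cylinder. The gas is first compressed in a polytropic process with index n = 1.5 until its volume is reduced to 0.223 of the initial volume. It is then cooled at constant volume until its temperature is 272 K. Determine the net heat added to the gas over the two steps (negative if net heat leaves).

n = P₁V₁/(RT₁) = 406×27.8/(8.314×257) = 5.28 mol.
Step 1 — Polytropic n=1.5: T₂ = T₁(V₁/V₂)^(n−1) = 257×(4.48)^0.50 = 544 K; P₂ = P₁(V₁/V₂)^n = 3860 kPa.
W = (P₁V₁−P₂V₂)/(n−1) = (406×27.8−3860×6.20)/0.50 = -25200 J.
ΔU = nCvΔT = 5.28×20.8×(544−257) = 31500 J.
Q = ΔU + W = 6310 J.
State after step 1: P = 3860 kPa, V = 6.20 L, T = 544 K.
Step 2 — Isochoric: V stays 6.20 L; P/T = const ⇒ T₂ = 272 K, P₂ = 1930 kPa.
W = 0 (no volume change).
ΔU = nCvΔT = 5.28×20.8×(272−544) = -29900 J.
Q = ΔU = -29900 J.
Net over both steps: W = -25200 J, Q = -23600 J, ΔU = 1650 J.

-23600 J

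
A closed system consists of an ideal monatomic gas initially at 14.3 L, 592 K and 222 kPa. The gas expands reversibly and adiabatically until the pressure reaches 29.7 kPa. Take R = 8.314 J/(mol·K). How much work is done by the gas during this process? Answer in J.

n = P₁V₁/(RT₁) = 222×14.3/(8.314×592) = 0.645 mol.
Adiabatic: T₂/T₁ = (P₂/P₁)^((γ−1)/γ) ⇒ T₂ = 592×(0.134)^0.400 = 265 K; V₂ = 47.8 L.
ΔU = nCvΔT = 0.645×12.5×(265−592) = -2630 J.
Q = 0 for an adiabatic process, so W = −ΔU = 2630 J.

2630 J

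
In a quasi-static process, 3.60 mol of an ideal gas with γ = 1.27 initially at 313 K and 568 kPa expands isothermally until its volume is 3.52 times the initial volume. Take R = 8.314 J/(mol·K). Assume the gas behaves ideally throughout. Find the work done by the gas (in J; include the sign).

V₁ = nRT₁/P₁ = 3.60×8.314×313/568 = 16.5 L.
Isothermal: T stays 313 K; PV = const ⇒ V₂ = 58.1 L, P₂ = 161 kPa.
W = nRT ln(V₂/V₁) = 3.60×8.314×313×ln(3.52) = 11800 J.

11800 J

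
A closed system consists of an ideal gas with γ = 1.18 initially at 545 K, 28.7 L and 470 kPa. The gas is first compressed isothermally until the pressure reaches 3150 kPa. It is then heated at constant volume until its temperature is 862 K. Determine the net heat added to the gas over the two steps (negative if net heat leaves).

17900 J

n = P₁V₁/(RT₁) = 470×28.7/(8.314×545) = 2.98 mol.
Step 1 — Isothermal: T stays 545 K; PV = const ⇒ V₂ = 4.28 L, P₂ = 3150 kPa.
ΔU = 0 (ideal gas, T constant).
W = nRT ln(V₂/V₁) = 2.98×8.314×545×ln(0.149) = -25700 J.
Q = ΔU + W = -25700 J.
State after step 1: P = 3150 kPa, V = 4.28 L, T = 545 K.
Step 2 — Isochoric: V stays 4.28 L; P/T = const ⇒ T₂ = 862 K, P₂ = 4980 kPa.
W = 0 (no volume change).
ΔU = nCvΔT = 2.98×46.2×(862−545) = 43600 J.
Q = ΔU = 43600 J.
Net over both steps: W = -25700 J, Q = 17900 J, ΔU = 43600 J.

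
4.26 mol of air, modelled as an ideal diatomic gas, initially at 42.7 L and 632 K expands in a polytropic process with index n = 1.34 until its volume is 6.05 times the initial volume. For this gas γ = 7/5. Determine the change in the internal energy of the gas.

P₁ = nRT₁/V₁ = 4.26×8.314×632/42.7 = 524 kPa.
Polytropic n=1.34: T₂ = T₁(V₁/V₂)^(n−1) = 632×(0.165)^0.34 = 343 K; P₂ = P₁(V₁/V₂)^n = 47.0 kPa.
For an ideal gas ΔU = nCvΔT with Cv = (5/2)R = 20.8 J/(mol·K).
ΔU = 4.26×20.8×(343−632) = -25600 J.

-25600 J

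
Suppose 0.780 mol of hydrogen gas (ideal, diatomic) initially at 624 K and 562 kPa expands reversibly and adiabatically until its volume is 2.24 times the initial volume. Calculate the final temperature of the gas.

V₁ = nRT₁/P₁ = 0.780×8.314×624/562 = 7.20 L.
Adiabatic: TV^(γ−1) = const ⇒ T₂ = 624×(0.446)^0.400 = 452 K; PV^γ = const ⇒ P₂ = 182 kPa.

452 K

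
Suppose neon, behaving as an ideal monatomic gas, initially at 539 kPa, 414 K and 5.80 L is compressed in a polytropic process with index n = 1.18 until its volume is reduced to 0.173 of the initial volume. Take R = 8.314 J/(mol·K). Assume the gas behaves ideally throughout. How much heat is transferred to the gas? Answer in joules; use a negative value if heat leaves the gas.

n = P₁V₁/(RT₁) = 539×5.80/(8.314×414) = 0.908 mol.
Polytropic n=1.18: T₂ = T₁(V₁/V₂)^(n−1) = 414×(5.78)^0.18 = 568 K; P₂ = P₁(V₁/V₂)^n = 4270 kPa.
W = (P₁V₁−P₂V₂)/(n−1) = (539×5.80−4270×1.00)/0.18 = -6450 J.
ΔU = nCvΔT = 0.908×12.5×(568−414) = 1740 J.
Q = ΔU + W = -4710 J.

-4710 J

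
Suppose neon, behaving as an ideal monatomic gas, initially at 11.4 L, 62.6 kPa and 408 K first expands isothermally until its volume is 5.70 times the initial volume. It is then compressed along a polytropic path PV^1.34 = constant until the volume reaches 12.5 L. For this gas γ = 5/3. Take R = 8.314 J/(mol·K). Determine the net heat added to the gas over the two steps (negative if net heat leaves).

n = P₁V₁/(RT₁) = 62.6×11.4/(8.314×408) = 0.210 mol.
Step 1 — Isothermal: T stays 408 K; PV = const ⇒ V₂ = 65.0 L, P₂ = 11.0 kPa.
ΔU = 0 (ideal gas, T constant).
W = nRT ln(V₂/V₁) = 0.210×8.314×408×ln(5.70) = 1240 J.
Q = ΔU + W = 1240 J.
State after step 1: P = 11.0 kPa, V = 65.0 L, T = 408 K.
Step 2 — Polytropic n=1.34: T₂ = T₁(V₁/V₂)^(n−1) = 408×(5.20)^0.34 = 715 K; P₂ = P₁(V₁/V₂)^n = 100 kPa.
W = (P₁V₁−P₂V₂)/(n−1) = (11.0×65.0−100×12.5)/0.34 = -1580 J.
ΔU = nCvΔT = 0.210×12.5×(715−408) = 804 J.
Q = ΔU + W = -773 J.
Net over both steps: W = -335 J, Q = 469 J, ΔU = 804 J.

469 J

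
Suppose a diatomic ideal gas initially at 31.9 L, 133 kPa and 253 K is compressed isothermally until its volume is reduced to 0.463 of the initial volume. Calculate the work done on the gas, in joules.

n = P₁V₁/(RT₁) = 133×31.9/(8.314×253) = 2.02 mol.
Isothermal: T stays 253 K; PV = const ⇒ V₂ = 14.8 L, P₂ = 287 kPa.
W = nRT ln(V₂/V₁) = 2.02×8.314×253×ln(0.463) = -3270 J.
Work done on the gas = −W_by = 3270 J.

3270 J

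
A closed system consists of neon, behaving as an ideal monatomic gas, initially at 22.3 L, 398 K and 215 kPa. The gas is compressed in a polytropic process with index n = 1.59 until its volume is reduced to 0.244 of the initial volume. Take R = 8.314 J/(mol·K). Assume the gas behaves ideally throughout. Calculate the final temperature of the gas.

915 K

Polytropic n=1.59: T₂ = T₁(V₁/V₂)^(n−1) = 398×(4.10)^0.59 = 915 K; P₂ = P₁(V₁/V₂)^n = 2030 kPa.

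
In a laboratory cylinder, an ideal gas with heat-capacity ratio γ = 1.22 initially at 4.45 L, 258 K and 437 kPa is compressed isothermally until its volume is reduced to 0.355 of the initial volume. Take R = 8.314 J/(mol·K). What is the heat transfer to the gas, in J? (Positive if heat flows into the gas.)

-2010 J

n = P₁V₁/(RT₁) = 437×4.45/(8.314×258) = 0.907 mol.
Isothermal: T stays 258 K; PV = const ⇒ V₂ = 1.58 L, P₂ = 1230 kPa.
ΔU = 0 (ideal gas, T constant).
W = nRT ln(V₂/V₁) = 0.907×8.314×258×ln(0.355) = -2010 J.
Q = ΔU + W = -2010 J.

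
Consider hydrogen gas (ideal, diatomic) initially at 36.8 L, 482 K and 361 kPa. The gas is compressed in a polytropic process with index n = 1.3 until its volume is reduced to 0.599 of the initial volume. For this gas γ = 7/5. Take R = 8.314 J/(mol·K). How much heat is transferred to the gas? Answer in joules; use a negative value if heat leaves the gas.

n = P₁V₁/(RT₁) = 361×36.8/(8.314×482) = 3.32 mol.
Polytropic n=1.3: T₂ = T₁(V₁/V₂)^(n−1) = 482×(1.67)^0.30 = 562 K; P₂ = P₁(V₁/V₂)^n = 703 kPa.
W = (P₁V₁−P₂V₂)/(n−1) = (361×36.8−703×22.0)/0.30 = -7360 J.
ΔU = nCvΔT = 3.32×20.8×(562−482) = 5520 J.
Q = ΔU + W = -1840 J.

-1840 J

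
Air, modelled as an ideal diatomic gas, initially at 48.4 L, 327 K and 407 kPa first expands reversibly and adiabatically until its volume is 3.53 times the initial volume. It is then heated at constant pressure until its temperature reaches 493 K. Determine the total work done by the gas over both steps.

37300 J

n = P₁V₁/(RT₁) = 407×48.4/(8.314×327) = 7.25 mol.
Step 1 — Adiabatic: TV^(γ−1) = const ⇒ T₂ = 327×(0.283)^0.400 = 197 K; PV^γ = const ⇒ P₂ = 69.6 kPa.
ΔU = nCvΔT = 7.25×20.8×(197−327) = -19500 J.
Q = 0 for an adiabatic process, so W = −ΔU = 19500 J.
State after step 1: P = 69.6 kPa, V = 171 L, T = 197 K.
Step 2 — Isobaric: P stays 69.6 kPa; V/T = const ⇒ T₂ = 493 K, V₂ = 427 L.
W = PΔV = 69.6×(427−171) kPa·L = 17800 J.
ΔU = nCvΔT = 7.25×20.8×(493−197) = 44500 J.
Q = ΔU + W = nCpΔT = 62300 J.
Net over both steps: W = 37300 J, Q = 62300 J, ΔU = 25000 J.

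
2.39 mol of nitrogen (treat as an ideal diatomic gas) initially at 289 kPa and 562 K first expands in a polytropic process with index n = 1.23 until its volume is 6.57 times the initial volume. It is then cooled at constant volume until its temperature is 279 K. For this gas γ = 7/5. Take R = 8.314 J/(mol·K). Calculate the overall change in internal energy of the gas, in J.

-14100 J

V₁ = nRT₁/P₁ = 2.39×8.314×562/289 = 38.6 L.
Step 1 — Polytropic n=1.23: T₂ = T₁(V₁/V₂)^(n−1) = 562×(0.152)^0.23 = 364 K; P₂ = P₁(V₁/V₂)^n = 28.5 kPa.
W = (P₁V₁−P₂V₂)/(n−1) = (289×38.6−28.5×254)/0.23 = 17100 J.
ΔU = nCvΔT = 2.39×20.8×(364−562) = -9810 J.
Q = ΔU + W = 7250 J.
State after step 1: P = 28.5 kPa, V = 254 L, T = 364 K.
Step 2 — Isochoric: V stays 254 L; P/T = const ⇒ T₂ = 279 K, P₂ = 21.8 kPa.
W = 0 (no volume change).
ΔU = nCvΔT = 2.39×20.8×(279−364) = -4250 J.
Q = ΔU = -4250 J.
Net over both steps: W = 17100 J, Q = 3000 J, ΔU = -14100 J.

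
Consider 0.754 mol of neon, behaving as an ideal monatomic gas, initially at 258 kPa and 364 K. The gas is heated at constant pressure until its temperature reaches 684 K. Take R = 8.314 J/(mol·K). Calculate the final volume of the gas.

16.6 L

V₁ = nRT₁/P₁ = 0.754×8.314×364/258 = 8.84 L.
Isobaric: P stays 258 kPa; V/T = const ⇒ T₂ = 684 K, V₂ = 16.6 L.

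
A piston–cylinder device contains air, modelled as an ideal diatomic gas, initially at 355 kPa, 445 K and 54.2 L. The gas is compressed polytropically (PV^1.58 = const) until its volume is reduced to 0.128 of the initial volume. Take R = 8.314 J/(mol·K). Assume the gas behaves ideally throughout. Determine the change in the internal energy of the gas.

n = P₁V₁/(RT₁) = 355×54.2/(8.314×445) = 5.20 mol.
Polytropic n=1.58: T₂ = T₁(V₁/V₂)^(n−1) = 445×(7.81)^0.58 = 1470 K; P₂ = P₁(V₁/V₂)^n = 9140 kPa.
For an ideal gas ΔU = nCvΔT with Cv = (5/2)R = 20.8 J/(mol·K).
ΔU = 5.20×20.8×(1470−445) = 110000 J.

110000 J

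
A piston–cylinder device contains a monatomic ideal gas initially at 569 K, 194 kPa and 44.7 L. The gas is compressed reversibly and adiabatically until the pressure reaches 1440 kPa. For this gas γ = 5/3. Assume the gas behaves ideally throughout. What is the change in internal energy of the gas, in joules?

n = P₁V₁/(RT₁) = 194×44.7/(8.314×569) = 1.83 mol.
Adiabatic: T₂/T₁ = (P₂/P₁)^((γ−1)/γ) ⇒ T₂ = 569×(7.42)^0.400 = 1270 K; V₂ = 13.4 L.
For an ideal gas ΔU = nCvΔT with Cv = (3/2)R = 12.5 J/(mol·K).
ΔU = 1.83×12.5×(1270−569) = 16000 J.

16000 J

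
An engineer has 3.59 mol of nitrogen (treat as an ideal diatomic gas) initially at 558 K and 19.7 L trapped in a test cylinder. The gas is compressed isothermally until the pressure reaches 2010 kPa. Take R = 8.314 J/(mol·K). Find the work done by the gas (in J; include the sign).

-14400 J

P₁ = nRT₁/V₁ = 3.59×8.314×558/19.7 = 845 kPa.
Isothermal: T stays 558 K; PV = const ⇒ V₂ = 8.29 L, P₂ = 2010 kPa.
W = nRT ln(V₂/V₁) = 3.59×8.314×558×ln(0.421) = -14400 J.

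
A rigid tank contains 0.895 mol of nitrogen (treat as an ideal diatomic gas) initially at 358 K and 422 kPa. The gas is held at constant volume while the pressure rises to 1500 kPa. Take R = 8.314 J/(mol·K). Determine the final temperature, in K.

1270 K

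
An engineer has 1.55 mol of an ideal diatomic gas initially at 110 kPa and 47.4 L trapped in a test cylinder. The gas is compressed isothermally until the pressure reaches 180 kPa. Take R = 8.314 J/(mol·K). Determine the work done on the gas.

T₁ = P₁V₁/(nR) = 110×47.4/(1.55×8.314) = 405 K.
Isothermal: T stays 405 K; PV = const ⇒ V₂ = 29.0 L, P₂ = 180 kPa.
W = nRT ln(V₂/V₁) = 1.55×8.314×405×ln(0.611) = -2570 J.
Work done on the gas = −W_by = 2570 J.

2570 J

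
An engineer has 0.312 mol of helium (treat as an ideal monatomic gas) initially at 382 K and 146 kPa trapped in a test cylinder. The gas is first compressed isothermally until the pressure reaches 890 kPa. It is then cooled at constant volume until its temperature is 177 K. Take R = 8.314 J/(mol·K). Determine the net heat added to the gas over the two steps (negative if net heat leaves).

V₁ = nRT₁/P₁ = 0.312×8.314×382/146 = 6.79 L.
Step 1 — Isothermal: T stays 382 K; PV = const ⇒ V₂ = 1.11 L, P₂ = 890 kPa.
ΔU = 0 (ideal gas, T constant).
W = nRT ln(V₂/V₁) = 0.312×8.314×382×ln(0.164) = -1790 J.
Q = ΔU + W = -1790 J.
State after step 1: P = 890 kPa, V = 1.11 L, T = 382 K.
Step 2 — Isochoric: V stays 1.11 L; P/T = const ⇒ T₂ = 177 K, P₂ = 412 kPa.
W = 0 (no volume change).
ΔU = nCvΔT = 0.312×12.5×(177−382) = -798 J.
Q = ΔU = -798 J.
Net over both steps: W = -1790 J, Q = -2590 J, ΔU = -798 J.

-2590 J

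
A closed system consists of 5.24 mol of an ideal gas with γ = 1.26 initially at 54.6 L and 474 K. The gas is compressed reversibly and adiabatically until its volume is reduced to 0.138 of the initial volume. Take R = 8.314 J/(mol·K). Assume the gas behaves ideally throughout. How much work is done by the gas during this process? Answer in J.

P₁ = nRT₁/V₁ = 5.24×8.314×474/54.6 = 378 kPa.
Adiabatic: TV^(γ−1) = const ⇒ T₂ = 474×(7.25)^0.260 = 793 K; PV^γ = const ⇒ P₂ = 4590 kPa.
ΔU = nCvΔT = 5.24×32.0×(793−474) = 53500 J.
Q = 0 for an adiabatic process, so W = −ΔU = -53500 J.

-53500 J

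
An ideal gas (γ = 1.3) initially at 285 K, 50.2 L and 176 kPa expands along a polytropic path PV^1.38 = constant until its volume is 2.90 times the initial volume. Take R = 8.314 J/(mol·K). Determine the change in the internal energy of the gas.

-9800 J

n = P₁V₁/(RT₁) = 176×50.2/(8.314×285) = 3.73 mol.
Polytropic n=1.38: T₂ = T₁(V₁/V₂)^(n−1) = 285×(0.345)^0.38 = 190 K; P₂ = P₁(V₁/V₂)^n = 40.5 kPa.
For an ideal gas ΔU = nCvΔT with Cv = R/(γ−1) = 27.7 J/(mol·K).
ΔU = 3.73×27.7×(190−285) = -9800 J.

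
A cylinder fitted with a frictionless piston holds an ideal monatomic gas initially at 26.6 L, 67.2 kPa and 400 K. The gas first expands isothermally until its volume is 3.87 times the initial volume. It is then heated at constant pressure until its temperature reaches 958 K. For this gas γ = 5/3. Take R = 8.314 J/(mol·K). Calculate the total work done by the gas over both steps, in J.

n = P₁V₁/(RT₁) = 67.2×26.6/(8.314×400) = 0.538 mol.
Step 1 — Isothermal: T stays 400 K; PV = const ⇒ V₂ = 103 L, P₂ = 17.4 kPa.
ΔU = 0 (ideal gas, T constant).
W = nRT ln(V₂/V₁) = 0.538×8.314×400×ln(3.87) = 2420 J.
Q = ΔU + W = 2420 J.
State after step 1: P = 17.4 kPa, V = 103 L, T = 400 K.
Step 2 — Isobaric: P stays 17.4 kPa; V/T = const ⇒ T₂ = 958 K, V₂ = 247 L.
W = PΔV = 17.4×(247−103) kPa·L = 2490 J.
ΔU = nCvΔT = 0.538×12.5×(958−400) = 3740 J.
Q = ΔU + W = nCpΔT = 6230 J.
Net over both steps: W = 4910 J, Q = 8650 J, ΔU = 3740 J.

4910 J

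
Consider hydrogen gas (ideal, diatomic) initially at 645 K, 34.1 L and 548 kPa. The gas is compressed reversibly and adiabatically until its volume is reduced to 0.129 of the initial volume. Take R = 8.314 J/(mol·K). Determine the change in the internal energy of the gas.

59300 J

n = P₁V₁/(RT₁) = 548×34.1/(8.314×645) = 3.48 mol.
Adiabatic: TV^(γ−1) = const ⇒ T₂ = 645×(7.75)^0.400 = 1460 K; PV^γ = const ⇒ P₂ = 9640 kPa.
For an ideal gas ΔU = nCvΔT with Cv = (5/2)R = 20.8 J/(mol·K).
ΔU = 3.48×20.8×(1460−645) = 59300 J.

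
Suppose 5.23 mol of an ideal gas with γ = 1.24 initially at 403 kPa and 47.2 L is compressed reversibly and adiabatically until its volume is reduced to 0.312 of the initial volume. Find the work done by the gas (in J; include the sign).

T₁ = P₁V₁/(nR) = 403×47.2/(5.23×8.314) = 437 K.
Adiabatic: TV^(γ−1) = const ⇒ T₂ = 437×(3.21)^0.240 = 579 K; PV^γ = const ⇒ P₂ = 1710 kPa.
ΔU = nCvΔT = 5.23×34.6×(579−437) = 25600 J.
Q = 0 for an adiabatic process, so W = −ΔU = -25600 J.

-25600 J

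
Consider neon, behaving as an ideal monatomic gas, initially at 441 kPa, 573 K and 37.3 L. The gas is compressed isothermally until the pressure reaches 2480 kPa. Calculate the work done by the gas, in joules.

-28400 J

n = P₁V₁/(RT₁) = 441×37.3/(8.314×573) = 3.45 mol.
Isothermal: T stays 573 K; PV = const ⇒ V₂ = 6.63 L, P₂ = 2480 kPa.
W = nRT ln(V₂/V₁) = 3.45×8.314×573×ln(0.178) = -28400 J.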